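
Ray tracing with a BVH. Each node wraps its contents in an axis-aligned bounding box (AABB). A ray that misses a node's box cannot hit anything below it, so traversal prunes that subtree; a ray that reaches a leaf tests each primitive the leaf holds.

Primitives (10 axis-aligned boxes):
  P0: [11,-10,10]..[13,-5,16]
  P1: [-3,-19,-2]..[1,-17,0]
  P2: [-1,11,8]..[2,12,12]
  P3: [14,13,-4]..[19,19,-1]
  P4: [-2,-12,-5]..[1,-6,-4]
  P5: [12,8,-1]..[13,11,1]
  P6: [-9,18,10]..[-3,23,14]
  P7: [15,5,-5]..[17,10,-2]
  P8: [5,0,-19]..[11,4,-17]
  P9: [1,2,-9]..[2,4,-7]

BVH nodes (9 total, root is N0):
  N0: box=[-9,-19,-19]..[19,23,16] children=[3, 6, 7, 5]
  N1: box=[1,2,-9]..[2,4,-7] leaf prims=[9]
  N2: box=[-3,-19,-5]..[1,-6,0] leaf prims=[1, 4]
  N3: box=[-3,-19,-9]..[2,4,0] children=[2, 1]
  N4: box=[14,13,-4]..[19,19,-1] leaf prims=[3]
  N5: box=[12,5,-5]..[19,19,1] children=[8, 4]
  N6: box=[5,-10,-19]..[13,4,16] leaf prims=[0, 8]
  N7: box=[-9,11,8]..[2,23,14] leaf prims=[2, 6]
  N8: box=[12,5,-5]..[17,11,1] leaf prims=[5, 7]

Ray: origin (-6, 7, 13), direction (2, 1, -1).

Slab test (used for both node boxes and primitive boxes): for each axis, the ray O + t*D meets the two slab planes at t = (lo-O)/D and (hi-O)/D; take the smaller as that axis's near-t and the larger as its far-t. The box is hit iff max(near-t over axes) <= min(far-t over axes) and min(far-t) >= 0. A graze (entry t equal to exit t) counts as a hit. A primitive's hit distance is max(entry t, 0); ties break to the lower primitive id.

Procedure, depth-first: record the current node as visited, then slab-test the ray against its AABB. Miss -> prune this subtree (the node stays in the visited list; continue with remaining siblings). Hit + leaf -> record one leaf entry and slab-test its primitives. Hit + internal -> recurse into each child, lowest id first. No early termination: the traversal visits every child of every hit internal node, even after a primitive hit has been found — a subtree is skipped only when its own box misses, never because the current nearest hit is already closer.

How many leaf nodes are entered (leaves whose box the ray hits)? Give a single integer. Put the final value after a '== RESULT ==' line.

Traverse from the root:
N0 x:[-3/2,25/2] y:[-26,16] z:[-3,32] -> hit [-3/2,25/2], descend [3, 5, 6, 7]
  N3 x:[3/2,4] y:[-26,-3] z:[13,22] -> miss, prune
  N5 x:[9,25/2] y:[-2,12] z:[12,18] -> hit [12,12], descend [4, 8]
    N4 x:[10,25/2] y:[6,12] z:[14,17] -> miss, prune
    N8 x:[9,23/2] y:[-2,4] z:[12,18] -> miss, prune
  N6 x:[11/2,19/2] y:[-17,-3] z:[-3,32] -> miss, prune
  N7 x:[-3/2,4] y:[4,16] z:[-1,5] -> hit [4,4] leaf, test {P2@t=4, P6(miss)}

order=[0, 3, 5, 4, 8, 6, 7]  |boxes|=7  |leaves|=1  hit=P2

== RESULT ==
1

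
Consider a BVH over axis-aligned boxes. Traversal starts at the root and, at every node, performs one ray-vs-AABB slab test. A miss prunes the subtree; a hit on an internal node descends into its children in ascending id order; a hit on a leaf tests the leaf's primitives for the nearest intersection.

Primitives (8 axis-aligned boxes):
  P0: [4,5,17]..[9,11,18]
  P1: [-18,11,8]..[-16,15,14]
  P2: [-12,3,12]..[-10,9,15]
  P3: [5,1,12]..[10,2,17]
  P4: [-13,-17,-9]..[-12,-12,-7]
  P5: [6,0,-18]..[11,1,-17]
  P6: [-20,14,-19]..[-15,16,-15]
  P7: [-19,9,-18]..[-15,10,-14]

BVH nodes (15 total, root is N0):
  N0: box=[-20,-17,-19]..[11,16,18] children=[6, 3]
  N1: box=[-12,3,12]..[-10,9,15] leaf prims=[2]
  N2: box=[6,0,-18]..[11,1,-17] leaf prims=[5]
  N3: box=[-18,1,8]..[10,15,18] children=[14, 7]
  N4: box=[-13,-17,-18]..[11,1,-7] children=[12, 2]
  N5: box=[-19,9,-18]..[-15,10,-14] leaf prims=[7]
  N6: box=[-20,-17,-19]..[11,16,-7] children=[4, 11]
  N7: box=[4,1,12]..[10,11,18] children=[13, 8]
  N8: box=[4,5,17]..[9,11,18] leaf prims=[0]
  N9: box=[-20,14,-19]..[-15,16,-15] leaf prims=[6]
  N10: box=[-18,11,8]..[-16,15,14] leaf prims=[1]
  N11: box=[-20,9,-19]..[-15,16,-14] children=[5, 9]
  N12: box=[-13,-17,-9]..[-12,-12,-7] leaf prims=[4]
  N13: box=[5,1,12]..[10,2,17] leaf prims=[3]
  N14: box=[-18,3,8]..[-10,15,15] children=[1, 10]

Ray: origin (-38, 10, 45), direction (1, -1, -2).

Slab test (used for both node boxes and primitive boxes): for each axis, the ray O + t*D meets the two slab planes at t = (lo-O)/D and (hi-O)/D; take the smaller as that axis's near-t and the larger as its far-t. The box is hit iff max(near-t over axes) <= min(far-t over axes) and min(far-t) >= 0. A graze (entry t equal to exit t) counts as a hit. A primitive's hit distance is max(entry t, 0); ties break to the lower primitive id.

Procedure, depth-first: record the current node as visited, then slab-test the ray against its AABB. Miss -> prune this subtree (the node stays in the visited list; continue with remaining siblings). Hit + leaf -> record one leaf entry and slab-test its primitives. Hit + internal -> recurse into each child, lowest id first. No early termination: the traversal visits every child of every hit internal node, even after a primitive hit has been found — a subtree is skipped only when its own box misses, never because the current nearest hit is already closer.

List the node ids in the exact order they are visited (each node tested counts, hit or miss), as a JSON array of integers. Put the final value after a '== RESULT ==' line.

Walk:
N0 x:[18,49] y:[-6,27] z:[27/2,32] -> hit [18,27], descend [3, 6]
  N3 x:[20,48] y:[-5,9] z:[27/2,37/2] -> miss, prune
  N6 x:[18,49] y:[-6,27] z:[26,32] -> hit [26,27], descend [4, 11]
    N4 x:[25,49] y:[9,27] z:[26,63/2] -> hit [26,27], descend [2, 12]
      N2 x:[44,49] y:[9,10] z:[31,63/2] -> miss, prune
      N12 x:[25,26] y:[22,27] z:[26,27] -> hit [26,26] leaf, test {P4@t=26}
    N11 x:[18,23] y:[-6,1] z:[59/2,32] -> miss, prune

7 AABB tests over nodes [0, 3, 6, 4, 2, 12, 11]; 1 leaf entered; closest P4.

== RESULT ==
[0, 3, 6, 4, 2, 12, 11]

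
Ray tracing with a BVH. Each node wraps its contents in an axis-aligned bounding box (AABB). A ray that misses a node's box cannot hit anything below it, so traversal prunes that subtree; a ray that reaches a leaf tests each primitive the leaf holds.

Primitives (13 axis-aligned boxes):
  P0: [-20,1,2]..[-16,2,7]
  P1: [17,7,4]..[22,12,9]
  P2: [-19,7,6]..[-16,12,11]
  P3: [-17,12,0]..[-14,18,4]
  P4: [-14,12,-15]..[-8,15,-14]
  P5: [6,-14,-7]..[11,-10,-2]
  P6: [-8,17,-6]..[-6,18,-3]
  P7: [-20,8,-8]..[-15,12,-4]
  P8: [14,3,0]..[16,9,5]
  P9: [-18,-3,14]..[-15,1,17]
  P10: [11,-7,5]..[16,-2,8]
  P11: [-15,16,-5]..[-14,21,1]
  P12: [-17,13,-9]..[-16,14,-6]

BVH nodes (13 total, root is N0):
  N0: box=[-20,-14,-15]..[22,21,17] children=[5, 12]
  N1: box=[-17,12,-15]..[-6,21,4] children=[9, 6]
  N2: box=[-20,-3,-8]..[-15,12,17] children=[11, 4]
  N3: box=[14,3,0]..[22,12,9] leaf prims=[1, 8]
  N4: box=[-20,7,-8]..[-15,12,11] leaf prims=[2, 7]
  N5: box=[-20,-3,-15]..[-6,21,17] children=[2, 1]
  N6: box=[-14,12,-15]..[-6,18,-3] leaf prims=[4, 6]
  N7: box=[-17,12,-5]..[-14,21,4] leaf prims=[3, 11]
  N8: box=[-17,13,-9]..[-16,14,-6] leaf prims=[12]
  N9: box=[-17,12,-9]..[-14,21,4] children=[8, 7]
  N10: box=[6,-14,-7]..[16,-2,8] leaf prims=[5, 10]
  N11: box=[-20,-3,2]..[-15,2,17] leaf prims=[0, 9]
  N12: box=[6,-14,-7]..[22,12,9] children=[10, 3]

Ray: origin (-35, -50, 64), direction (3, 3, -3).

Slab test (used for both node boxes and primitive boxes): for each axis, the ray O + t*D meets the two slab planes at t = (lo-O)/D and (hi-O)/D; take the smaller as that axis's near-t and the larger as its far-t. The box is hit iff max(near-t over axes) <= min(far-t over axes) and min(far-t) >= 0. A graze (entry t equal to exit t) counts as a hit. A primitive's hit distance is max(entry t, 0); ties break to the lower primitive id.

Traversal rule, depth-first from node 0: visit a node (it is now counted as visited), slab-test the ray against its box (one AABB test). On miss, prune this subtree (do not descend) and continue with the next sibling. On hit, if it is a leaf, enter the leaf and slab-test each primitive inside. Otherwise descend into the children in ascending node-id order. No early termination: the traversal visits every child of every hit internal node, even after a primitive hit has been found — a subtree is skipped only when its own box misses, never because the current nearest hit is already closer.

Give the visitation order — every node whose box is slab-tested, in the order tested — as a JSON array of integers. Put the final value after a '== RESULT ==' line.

Traverse from the root:
N0 x:[5,19] y:[12,71/3] z:[47/3,79/3] -> hit [47/3,19], descend [5, 12]
  N5 x:[5,29/3] y:[47/3,71/3] z:[47/3,79/3] -> miss, prune
  N12 x:[41/3,19] y:[12,62/3] z:[55/3,71/3] -> hit [55/3,19], descend [3, 10]
    N3 x:[49/3,19] y:[53/3,62/3] z:[55/3,64/3] -> hit [55/3,19] leaf, test {P1@t=19, P8(miss)}
    N10 x:[41/3,17] y:[12,16] z:[56/3,71/3] -> miss, prune

Summary -> nodes [0, 5, 12, 3, 10]; box-tests=5; leaf-entries=1; first=P1

== RESULT ==
[0, 5, 12, 3, 10]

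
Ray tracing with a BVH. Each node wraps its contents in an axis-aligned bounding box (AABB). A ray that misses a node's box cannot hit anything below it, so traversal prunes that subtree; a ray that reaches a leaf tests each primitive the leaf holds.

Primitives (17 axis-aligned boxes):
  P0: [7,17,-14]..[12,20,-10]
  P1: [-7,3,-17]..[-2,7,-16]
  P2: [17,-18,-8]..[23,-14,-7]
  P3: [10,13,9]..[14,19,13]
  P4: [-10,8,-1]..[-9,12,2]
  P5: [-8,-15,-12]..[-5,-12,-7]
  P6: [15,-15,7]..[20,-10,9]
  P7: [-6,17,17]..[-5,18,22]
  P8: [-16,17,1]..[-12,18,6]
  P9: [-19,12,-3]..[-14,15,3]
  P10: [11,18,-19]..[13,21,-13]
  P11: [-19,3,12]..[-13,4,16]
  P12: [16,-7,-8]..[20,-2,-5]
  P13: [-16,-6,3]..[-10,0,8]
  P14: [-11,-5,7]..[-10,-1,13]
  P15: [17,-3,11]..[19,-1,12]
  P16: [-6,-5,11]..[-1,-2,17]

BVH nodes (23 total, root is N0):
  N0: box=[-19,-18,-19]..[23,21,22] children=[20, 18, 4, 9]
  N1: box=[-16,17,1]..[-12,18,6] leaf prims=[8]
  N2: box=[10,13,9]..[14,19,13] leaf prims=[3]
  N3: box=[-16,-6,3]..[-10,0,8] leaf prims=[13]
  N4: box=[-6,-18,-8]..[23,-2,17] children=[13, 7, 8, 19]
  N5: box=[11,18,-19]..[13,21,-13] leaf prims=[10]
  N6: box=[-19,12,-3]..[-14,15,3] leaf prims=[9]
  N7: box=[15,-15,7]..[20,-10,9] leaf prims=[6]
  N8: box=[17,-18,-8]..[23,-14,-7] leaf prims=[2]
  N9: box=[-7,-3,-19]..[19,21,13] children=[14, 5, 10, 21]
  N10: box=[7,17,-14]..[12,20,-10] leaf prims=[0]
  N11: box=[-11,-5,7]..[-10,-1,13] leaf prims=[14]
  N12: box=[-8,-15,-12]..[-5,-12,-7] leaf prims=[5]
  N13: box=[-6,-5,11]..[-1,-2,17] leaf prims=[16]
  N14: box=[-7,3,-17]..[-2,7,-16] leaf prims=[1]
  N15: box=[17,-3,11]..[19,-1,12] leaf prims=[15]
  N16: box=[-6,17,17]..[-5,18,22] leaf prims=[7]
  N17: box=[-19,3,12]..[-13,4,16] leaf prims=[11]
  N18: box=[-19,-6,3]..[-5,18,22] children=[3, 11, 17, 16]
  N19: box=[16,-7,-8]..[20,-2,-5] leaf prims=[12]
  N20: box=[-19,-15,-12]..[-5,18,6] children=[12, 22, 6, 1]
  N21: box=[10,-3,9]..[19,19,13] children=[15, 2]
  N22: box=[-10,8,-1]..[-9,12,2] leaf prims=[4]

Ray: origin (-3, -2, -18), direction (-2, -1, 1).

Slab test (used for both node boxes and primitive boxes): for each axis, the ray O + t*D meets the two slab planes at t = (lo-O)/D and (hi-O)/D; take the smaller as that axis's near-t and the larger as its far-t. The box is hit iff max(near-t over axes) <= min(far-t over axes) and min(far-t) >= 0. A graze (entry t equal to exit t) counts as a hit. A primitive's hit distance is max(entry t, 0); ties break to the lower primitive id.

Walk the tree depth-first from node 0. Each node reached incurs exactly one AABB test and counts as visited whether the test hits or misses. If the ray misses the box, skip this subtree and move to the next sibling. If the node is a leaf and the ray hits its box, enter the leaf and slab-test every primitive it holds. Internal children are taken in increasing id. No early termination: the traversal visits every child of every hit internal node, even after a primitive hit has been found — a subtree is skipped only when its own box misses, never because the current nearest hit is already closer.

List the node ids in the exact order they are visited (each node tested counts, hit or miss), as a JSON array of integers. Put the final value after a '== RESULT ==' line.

Walk:
N0 x:[-13,8] y:[-23,16] z:[-1,40] -> hit [-1,8], descend [4, 9, 18, 20]
  N4 x:[-13,3/2] y:[0,16] z:[10,35] -> miss, prune
  N9 x:[-11,2] y:[-23,1] z:[-1,31] -> hit [-1,1], descend [5, 10, 14, 21]
    N5 x:[-8,-7] y:[-23,-20] z:[-1,5] -> miss, prune
    N10 x:[-15/2,-5] y:[-22,-19] z:[4,8] -> miss, prune
    N14 x:[-1/2,2] y:[-9,-5] z:[1,2] -> miss, prune
    N21 x:[-11,-13/2] y:[-21,1] z:[27,31] -> miss, prune
  N18 x:[1,8] y:[-20,4] z:[21,40] -> miss, prune
  N20 x:[1,8] y:[-20,13] z:[6,24] -> hit [6,8], descend [1, 6, 12, 22]
    N1 x:[9/2,13/2] y:[-20,-19] z:[19,24] -> miss, prune
    N6 x:[11/2,8] y:[-17,-14] z:[15,21] -> miss, prune
    N12 x:[1,5/2] y:[10,13] z:[6,11] -> miss, prune
    N22 x:[3,7/2] y:[-14,-10] z:[17,20] -> miss, prune

order=[0, 4, 9, 5, 10, 14, 21, 18, 20, 1, 6, 12, 22]  |boxes|=13  |leaves|=0  hit=miss

== RESULT ==
[0, 4, 9, 5, 10, 14, 21, 18, 20, 1, 6, 12, 22]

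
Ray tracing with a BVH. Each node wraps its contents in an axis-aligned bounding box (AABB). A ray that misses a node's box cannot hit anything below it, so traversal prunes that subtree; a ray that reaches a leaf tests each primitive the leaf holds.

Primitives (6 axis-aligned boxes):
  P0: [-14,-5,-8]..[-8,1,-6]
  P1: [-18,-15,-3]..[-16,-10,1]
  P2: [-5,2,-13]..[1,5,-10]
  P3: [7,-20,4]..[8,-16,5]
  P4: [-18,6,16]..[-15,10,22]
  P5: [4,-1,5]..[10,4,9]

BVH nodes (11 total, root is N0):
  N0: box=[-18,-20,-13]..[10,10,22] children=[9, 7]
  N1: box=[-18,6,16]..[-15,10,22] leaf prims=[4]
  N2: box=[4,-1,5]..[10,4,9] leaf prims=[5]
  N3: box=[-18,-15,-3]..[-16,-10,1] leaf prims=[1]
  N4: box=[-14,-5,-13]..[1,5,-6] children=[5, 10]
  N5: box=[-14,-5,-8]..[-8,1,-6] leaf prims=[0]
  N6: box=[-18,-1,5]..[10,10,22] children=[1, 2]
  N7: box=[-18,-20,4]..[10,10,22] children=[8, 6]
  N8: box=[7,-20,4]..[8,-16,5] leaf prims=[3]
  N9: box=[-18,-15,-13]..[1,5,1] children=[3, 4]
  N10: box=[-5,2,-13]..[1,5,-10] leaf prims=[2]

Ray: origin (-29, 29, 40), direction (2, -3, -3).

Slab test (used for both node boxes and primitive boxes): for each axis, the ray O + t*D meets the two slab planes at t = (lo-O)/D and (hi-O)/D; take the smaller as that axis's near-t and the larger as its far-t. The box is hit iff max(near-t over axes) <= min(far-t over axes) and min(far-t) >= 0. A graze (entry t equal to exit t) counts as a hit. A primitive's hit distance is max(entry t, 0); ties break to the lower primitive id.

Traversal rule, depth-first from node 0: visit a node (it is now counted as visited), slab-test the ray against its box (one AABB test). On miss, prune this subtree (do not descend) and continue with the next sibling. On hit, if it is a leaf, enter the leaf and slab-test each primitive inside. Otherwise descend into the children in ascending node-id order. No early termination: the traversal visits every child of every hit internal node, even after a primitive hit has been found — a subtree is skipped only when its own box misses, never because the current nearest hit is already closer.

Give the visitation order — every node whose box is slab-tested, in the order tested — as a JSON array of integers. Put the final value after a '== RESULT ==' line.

Trace the traversal:
N0 x:[11/2,39/2] y:[19/3,49/3] z:[6,53/3] -> hit [19/3,49/3], descend [7, 9]
  N7 x:[11/2,39/2] y:[19/3,49/3] z:[6,12] -> hit [19/3,12], descend [6, 8]
    N6 x:[11/2,39/2] y:[19/3,10] z:[6,35/3] -> hit [19/3,10], descend [1, 2]
      N1 x:[11/2,7] y:[19/3,23/3] z:[6,8] -> hit [19/3,7] leaf, test {P4@t=19/3}
      N2 x:[33/2,39/2] y:[25/3,10] z:[31/3,35/3] -> miss, prune
    N8 x:[18,37/2] y:[15,49/3] z:[35/3,12] -> miss, prune
  N9 x:[11/2,15] y:[8,44/3] z:[13,53/3] -> hit [13,44/3], descend [3, 4]
    N3 x:[11/2,13/2] y:[13,44/3] z:[13,43/3] -> miss, prune
    N4 x:[15/2,15] y:[8,34/3] z:[46/3,53/3] -> miss, prune

Visited [0, 7, 6, 1, 2, 8, 9, 3, 4]. Tests: 9 box, 1 leaf. Nearest: P4.

== RESULT ==
[0, 7, 6, 1, 2, 8, 9, 3, 4]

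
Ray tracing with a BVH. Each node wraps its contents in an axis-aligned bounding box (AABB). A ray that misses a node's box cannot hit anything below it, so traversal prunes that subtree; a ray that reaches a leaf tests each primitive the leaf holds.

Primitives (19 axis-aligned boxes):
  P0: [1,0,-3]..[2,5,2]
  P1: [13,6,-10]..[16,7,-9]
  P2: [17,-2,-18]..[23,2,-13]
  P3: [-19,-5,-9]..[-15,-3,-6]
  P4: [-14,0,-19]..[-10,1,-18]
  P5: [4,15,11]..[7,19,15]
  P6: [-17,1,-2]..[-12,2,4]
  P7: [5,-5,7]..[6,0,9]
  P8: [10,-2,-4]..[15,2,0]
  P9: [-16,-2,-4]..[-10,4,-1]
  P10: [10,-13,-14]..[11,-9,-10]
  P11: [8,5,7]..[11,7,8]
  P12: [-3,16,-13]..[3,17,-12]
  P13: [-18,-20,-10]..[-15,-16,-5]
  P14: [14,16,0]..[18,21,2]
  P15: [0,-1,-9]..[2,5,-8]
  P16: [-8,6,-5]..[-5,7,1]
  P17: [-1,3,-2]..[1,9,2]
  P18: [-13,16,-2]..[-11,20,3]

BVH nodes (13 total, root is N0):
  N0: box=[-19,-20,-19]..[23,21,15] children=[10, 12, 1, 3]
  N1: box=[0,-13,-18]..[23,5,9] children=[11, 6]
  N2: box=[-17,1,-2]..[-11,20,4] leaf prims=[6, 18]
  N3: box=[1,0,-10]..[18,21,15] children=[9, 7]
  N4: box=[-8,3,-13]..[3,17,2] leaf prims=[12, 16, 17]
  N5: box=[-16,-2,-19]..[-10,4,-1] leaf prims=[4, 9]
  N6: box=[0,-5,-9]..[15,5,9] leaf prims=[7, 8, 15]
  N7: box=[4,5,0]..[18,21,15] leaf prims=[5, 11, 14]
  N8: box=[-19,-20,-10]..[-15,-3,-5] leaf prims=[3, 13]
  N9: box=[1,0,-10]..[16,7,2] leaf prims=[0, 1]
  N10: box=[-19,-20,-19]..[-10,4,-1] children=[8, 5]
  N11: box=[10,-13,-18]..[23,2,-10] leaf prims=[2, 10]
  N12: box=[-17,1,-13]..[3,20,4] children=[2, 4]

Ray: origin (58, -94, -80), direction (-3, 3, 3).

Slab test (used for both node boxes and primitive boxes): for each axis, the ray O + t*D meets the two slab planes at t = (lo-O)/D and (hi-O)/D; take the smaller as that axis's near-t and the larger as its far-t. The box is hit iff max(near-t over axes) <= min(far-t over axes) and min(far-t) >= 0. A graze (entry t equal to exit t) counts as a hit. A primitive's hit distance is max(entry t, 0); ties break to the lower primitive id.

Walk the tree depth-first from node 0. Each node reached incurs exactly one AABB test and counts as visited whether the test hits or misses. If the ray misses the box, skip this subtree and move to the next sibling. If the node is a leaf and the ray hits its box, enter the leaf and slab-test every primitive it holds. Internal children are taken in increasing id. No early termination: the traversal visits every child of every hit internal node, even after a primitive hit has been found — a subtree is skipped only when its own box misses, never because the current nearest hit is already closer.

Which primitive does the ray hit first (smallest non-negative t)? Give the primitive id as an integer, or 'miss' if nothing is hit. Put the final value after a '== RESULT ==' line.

Trace the traversal:
N0 x:[35/3,77/3] y:[74/3,115/3] z:[61/3,95/3] -> hit [74/3,77/3], descend [1, 3, 10, 12]
  N1 x:[35/3,58/3] y:[27,33] z:[62/3,89/3] -> miss, prune
  N3 x:[40/3,19] y:[94/3,115/3] z:[70/3,95/3] -> miss, prune
  N10 x:[68/3,77/3] y:[74/3,98/3] z:[61/3,79/3] -> hit [74/3,77/3], descend [5, 8]
    N5 x:[68/3,74/3] y:[92/3,98/3] z:[61/3,79/3] -> miss, prune
    N8 x:[73/3,77/3] y:[74/3,91/3] z:[70/3,25] -> hit [74/3,25] leaf, test {P3(miss), P13@t=74/3}
  N12 x:[55/3,25] y:[95/3,38] z:[67/3,28] -> miss, prune

order=[0, 1, 3, 10, 5, 8, 12]  |boxes|=7  |leaves|=1  hit=P13

== RESULT ==
13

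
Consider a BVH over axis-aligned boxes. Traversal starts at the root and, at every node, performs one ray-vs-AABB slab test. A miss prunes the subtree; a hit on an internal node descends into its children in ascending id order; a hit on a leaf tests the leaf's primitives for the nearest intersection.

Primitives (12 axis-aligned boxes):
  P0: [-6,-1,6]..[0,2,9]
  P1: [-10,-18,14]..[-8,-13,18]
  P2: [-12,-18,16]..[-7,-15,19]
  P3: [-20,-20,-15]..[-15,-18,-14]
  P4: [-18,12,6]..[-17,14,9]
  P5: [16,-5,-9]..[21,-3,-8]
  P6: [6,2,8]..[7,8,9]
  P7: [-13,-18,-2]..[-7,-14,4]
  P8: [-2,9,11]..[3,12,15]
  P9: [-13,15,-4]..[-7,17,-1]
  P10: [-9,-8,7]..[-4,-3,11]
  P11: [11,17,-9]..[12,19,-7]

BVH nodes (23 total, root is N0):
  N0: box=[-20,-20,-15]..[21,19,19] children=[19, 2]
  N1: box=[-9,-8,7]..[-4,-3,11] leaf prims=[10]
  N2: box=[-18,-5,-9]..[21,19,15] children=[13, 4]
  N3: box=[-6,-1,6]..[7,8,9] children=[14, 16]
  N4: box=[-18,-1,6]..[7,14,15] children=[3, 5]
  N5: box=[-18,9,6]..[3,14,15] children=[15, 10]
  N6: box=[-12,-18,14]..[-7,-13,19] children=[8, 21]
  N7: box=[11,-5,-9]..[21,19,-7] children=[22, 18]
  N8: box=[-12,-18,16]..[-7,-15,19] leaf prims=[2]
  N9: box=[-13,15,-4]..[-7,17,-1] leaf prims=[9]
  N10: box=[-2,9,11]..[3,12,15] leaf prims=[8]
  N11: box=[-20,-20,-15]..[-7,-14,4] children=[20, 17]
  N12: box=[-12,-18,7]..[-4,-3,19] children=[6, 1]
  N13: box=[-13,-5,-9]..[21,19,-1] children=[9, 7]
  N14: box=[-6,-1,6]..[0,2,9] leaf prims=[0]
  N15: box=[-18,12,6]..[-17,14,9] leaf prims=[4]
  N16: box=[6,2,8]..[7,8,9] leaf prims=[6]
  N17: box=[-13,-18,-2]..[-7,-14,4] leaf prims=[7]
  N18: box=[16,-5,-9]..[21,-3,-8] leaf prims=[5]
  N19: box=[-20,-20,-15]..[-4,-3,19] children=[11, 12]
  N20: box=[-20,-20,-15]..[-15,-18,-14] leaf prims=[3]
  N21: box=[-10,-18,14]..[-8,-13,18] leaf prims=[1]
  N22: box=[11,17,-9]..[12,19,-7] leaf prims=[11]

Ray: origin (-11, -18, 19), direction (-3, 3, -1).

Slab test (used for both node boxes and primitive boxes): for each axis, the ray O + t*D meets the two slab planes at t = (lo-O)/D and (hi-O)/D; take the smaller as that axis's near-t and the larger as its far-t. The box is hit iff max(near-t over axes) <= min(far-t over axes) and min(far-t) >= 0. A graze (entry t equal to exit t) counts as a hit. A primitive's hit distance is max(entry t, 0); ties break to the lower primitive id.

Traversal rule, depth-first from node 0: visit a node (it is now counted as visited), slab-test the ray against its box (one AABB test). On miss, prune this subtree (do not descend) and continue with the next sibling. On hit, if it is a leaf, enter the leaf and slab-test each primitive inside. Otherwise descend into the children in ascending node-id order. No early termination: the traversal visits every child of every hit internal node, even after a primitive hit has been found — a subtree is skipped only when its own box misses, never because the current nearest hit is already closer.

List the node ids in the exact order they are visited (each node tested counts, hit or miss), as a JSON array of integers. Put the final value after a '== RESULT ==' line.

Trace the traversal:
N0 x:[-32/3,3] y:[-2/3,37/3] z:[0,34] -> hit [0,3], descend [2, 19]
  N2 x:[-32/3,7/3] y:[13/3,37/3] z:[4,28] -> miss, prune
  N19 x:[-7/3,3] y:[-2/3,5] z:[0,34] -> hit [0,3], descend [11, 12]
    N11 x:[-4/3,3] y:[-2/3,4/3] z:[15,34] -> miss, prune
    N12 x:[-7/3,1/3] y:[0,5] z:[0,12] -> hit [0,1/3], descend [1, 6]
      N1 x:[-7/3,-2/3] y:[10/3,5] z:[8,12] -> miss, prune
      N6 x:[-4/3,1/3] y:[0,5/3] z:[0,5] -> hit [0,1/3], descend [8, 21]
        N8 x:[-4/3,1/3] y:[0,1] z:[0,3] -> hit [0,1/3] leaf, test {P2@t=0}
        N21 x:[-1,-1/3] y:[0,5/3] z:[1,5] -> miss, prune

Visited [0, 2, 19, 11, 12, 1, 6, 8, 21]. Tests: 9 box, 1 leaf. Nearest: P2.

== RESULT ==
[0, 2, 19, 11, 12, 1, 6, 8, 21]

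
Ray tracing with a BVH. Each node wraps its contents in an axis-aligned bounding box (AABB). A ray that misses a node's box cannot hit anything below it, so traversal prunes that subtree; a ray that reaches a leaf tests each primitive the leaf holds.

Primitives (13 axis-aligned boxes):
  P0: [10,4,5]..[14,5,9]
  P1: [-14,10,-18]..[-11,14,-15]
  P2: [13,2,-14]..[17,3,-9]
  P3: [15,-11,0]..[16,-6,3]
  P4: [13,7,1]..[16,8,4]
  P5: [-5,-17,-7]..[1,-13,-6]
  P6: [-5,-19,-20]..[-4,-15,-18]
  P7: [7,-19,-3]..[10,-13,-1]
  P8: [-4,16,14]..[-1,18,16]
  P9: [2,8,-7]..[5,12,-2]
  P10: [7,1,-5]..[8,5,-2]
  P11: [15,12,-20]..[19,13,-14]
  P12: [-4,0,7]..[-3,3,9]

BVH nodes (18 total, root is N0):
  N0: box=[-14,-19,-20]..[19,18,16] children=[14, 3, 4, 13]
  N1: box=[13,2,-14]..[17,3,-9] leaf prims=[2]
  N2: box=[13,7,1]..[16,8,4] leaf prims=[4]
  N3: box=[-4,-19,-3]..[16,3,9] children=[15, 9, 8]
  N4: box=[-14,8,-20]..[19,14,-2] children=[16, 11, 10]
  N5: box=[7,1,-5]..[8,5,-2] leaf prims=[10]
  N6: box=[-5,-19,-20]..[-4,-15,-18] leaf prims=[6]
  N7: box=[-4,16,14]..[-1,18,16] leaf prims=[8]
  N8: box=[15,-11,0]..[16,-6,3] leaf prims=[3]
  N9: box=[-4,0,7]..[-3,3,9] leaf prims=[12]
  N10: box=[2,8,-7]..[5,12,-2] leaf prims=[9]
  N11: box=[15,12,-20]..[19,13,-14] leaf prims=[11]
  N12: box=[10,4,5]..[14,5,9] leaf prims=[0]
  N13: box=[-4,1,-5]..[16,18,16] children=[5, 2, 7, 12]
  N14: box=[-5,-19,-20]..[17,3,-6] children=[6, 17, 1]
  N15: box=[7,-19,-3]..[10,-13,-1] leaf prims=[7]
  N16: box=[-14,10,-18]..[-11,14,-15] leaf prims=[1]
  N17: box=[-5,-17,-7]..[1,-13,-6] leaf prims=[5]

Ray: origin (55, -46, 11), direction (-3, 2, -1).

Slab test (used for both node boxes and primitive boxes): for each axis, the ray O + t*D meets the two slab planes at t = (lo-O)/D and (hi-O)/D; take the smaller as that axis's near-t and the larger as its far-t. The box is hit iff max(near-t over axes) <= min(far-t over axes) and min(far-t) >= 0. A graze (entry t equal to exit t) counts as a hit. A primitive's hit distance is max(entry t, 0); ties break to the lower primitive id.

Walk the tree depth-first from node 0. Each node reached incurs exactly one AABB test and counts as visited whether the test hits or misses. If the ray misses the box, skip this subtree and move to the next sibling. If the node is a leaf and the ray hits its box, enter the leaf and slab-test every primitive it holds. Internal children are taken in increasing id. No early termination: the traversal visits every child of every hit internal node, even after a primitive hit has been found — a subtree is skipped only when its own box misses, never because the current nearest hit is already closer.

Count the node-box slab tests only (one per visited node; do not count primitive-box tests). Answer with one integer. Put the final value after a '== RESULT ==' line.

Trace the traversal:
N0 x:[12,23] y:[27/2,32] z:[-5,31] -> hit [27/2,23], descend [3, 4, 13, 14]
  N3 x:[13,59/3] y:[27/2,49/2] z:[2,14] -> hit [27/2,14], descend [8, 9, 15]
    N8 x:[13,40/3] y:[35/2,20] z:[8,11] -> miss, prune
    N9 x:[58/3,59/3] y:[23,49/2] z:[2,4] -> miss, prune
    N15 x:[15,16] y:[27/2,33/2] z:[12,14] -> miss, prune
  N4 x:[12,23] y:[27,30] z:[13,31] -> miss, prune
  N13 x:[13,59/3] y:[47/2,32] z:[-5,16] -> miss, prune
  N14 x:[38/3,20] y:[27/2,49/2] z:[17,31] -> hit [17,20], descend [1, 6, 17]
    N1 x:[38/3,14] y:[24,49/2] z:[20,25] -> miss, prune
    N6 x:[59/3,20] y:[27/2,31/2] z:[29,31] -> miss, prune
    N17 x:[18,20] y:[29/2,33/2] z:[17,18] -> miss, prune

order=[0, 3, 8, 9, 15, 4, 13, 14, 1, 6, 17]  |boxes|=11  |leaves|=0  hit=miss

== RESULT ==
11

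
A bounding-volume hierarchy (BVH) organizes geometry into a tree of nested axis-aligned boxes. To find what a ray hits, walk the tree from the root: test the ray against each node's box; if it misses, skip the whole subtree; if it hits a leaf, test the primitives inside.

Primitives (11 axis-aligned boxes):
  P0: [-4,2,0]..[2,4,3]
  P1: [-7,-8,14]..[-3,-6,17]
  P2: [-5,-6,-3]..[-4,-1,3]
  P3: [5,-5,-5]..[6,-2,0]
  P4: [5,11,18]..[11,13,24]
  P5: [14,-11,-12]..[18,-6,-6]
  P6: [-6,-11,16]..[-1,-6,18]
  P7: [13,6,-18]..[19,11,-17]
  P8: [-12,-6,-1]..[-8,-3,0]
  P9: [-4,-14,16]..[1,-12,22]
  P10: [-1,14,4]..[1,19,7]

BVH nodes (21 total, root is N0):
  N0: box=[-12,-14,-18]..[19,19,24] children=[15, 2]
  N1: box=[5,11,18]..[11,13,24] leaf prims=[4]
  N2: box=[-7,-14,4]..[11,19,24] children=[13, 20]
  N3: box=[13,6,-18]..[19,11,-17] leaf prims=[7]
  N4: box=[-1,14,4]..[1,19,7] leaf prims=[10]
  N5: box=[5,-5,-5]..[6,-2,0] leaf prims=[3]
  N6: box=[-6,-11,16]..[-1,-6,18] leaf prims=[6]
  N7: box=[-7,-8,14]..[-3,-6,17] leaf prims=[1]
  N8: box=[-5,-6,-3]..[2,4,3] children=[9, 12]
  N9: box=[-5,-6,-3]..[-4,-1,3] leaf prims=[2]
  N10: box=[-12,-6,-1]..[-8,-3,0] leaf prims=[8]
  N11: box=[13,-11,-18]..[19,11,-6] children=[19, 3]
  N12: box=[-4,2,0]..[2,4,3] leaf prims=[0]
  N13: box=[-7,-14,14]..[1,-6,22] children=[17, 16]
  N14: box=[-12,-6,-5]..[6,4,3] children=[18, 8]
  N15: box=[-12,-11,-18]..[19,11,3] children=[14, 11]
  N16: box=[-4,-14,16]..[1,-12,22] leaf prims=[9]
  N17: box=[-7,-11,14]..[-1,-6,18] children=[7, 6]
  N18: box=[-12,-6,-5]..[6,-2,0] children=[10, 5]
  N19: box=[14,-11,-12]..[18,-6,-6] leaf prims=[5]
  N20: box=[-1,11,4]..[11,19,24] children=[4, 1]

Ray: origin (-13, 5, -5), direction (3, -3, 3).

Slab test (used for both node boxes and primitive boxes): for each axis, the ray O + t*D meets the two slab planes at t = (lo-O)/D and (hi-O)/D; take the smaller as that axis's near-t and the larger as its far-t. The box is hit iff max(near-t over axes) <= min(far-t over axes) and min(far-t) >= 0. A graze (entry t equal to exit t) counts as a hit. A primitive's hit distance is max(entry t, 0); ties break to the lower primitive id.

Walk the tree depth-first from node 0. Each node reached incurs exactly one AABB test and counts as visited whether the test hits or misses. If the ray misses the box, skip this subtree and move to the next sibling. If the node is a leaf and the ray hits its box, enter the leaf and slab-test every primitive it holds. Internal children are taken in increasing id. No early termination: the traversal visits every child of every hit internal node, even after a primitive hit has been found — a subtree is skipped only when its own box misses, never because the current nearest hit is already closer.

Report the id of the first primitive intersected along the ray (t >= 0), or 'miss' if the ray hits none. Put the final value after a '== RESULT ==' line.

Trace the traversal:
N0 x:[1/3,32/3] y:[-14/3,19/3] z:[-13/3,29/3] -> hit [1/3,19/3], descend [2, 15]
  N2 x:[2,8] y:[-14/3,19/3] z:[3,29/3] -> hit [3,19/3], descend [13, 20]
    N13 x:[2,14/3] y:[11/3,19/3] z:[19/3,9] -> miss, prune
    N20 x:[4,8] y:[-14/3,-2] z:[3,29/3] -> miss, prune
  N15 x:[1/3,32/3] y:[-2,16/3] z:[-13/3,8/3] -> hit [1/3,8/3], descend [11, 14]
    N11 x:[26/3,32/3] y:[-2,16/3] z:[-13/3,-1/3] -> miss, prune
    N14 x:[1/3,19/3] y:[1/3,11/3] z:[0,8/3] -> hit [1/3,8/3], descend [8, 18]
      N8 x:[8/3,5] y:[1/3,11/3] z:[2/3,8/3] -> hit [8/3,8/3], descend [9, 12]
        N9 x:[8/3,3] y:[2,11/3] z:[2/3,8/3] -> hit [8/3,8/3] leaf, test {P2@t=8/3}
        N12 x:[3,5] y:[1/3,1] z:[5/3,8/3] -> miss, prune
      N18 x:[1/3,19/3] y:[7/3,11/3] z:[0,5/3] -> miss, prune

Visited [0, 2, 13, 20, 15, 11, 14, 8, 9, 12, 18]. Tests: 11 box, 1 leaf. Nearest: P2.

== RESULT ==
2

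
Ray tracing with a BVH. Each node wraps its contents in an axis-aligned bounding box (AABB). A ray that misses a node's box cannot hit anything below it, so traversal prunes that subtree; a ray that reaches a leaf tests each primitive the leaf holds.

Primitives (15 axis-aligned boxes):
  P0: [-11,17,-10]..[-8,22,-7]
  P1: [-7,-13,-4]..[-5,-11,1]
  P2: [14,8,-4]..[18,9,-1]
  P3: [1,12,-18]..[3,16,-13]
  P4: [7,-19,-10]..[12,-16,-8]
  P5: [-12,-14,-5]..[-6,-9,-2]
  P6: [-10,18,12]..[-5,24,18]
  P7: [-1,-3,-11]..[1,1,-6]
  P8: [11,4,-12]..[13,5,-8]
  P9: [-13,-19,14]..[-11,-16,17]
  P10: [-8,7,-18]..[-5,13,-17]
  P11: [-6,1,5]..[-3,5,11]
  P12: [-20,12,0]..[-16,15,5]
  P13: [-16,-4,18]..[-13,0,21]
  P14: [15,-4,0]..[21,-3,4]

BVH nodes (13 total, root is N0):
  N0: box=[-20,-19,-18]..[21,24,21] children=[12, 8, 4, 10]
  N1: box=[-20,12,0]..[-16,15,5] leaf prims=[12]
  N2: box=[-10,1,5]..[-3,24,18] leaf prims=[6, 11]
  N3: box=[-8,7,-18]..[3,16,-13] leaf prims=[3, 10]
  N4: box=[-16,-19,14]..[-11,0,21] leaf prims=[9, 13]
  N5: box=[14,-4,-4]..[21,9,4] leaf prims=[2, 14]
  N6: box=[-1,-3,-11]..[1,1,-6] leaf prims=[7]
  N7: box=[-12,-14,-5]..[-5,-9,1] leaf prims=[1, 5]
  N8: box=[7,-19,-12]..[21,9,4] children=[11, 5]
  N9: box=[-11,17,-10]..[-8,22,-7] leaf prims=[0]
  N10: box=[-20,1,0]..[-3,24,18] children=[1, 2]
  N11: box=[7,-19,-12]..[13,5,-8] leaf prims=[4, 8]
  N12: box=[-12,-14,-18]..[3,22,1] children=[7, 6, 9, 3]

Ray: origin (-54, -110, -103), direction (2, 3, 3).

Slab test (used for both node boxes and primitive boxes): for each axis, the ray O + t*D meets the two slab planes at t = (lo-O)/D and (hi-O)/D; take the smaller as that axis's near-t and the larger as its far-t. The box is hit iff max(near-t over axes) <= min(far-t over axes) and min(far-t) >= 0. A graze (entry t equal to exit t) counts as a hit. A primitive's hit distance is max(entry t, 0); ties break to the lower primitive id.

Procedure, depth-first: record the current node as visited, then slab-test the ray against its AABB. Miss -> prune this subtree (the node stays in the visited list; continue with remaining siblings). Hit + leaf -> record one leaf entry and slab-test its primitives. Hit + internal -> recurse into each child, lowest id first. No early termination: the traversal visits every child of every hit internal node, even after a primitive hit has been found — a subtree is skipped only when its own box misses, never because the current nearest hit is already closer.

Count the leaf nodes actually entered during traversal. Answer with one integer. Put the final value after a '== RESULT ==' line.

Traverse from the root:
N0 x:[17,75/2] y:[91/3,134/3] z:[85/3,124/3] -> hit [91/3,75/2], descend [4, 8, 10, 12]
  N4 x:[19,43/2] y:[91/3,110/3] z:[39,124/3] -> miss, prune
  N8 x:[61/2,75/2] y:[91/3,119/3] z:[91/3,107/3] -> hit [61/2,107/3], descend [5, 11]
    N5 x:[34,75/2] y:[106/3,119/3] z:[33,107/3] -> hit [106/3,107/3] leaf, test {P2(miss), P14@t=106/3}
    N11 x:[61/2,67/2] y:[91/3,115/3] z:[91/3,95/3] -> hit [61/2,95/3] leaf, test {P4@t=31, P8(miss)}
  N10 x:[17,51/2] y:[37,134/3] z:[103/3,121/3] -> miss, prune
  N12 x:[21,57/2] y:[32,44] z:[85/3,104/3] -> miss, prune

order=[0, 4, 8, 5, 11, 10, 12]  |boxes|=7  |leaves|=2  hit=P4

== RESULT ==
2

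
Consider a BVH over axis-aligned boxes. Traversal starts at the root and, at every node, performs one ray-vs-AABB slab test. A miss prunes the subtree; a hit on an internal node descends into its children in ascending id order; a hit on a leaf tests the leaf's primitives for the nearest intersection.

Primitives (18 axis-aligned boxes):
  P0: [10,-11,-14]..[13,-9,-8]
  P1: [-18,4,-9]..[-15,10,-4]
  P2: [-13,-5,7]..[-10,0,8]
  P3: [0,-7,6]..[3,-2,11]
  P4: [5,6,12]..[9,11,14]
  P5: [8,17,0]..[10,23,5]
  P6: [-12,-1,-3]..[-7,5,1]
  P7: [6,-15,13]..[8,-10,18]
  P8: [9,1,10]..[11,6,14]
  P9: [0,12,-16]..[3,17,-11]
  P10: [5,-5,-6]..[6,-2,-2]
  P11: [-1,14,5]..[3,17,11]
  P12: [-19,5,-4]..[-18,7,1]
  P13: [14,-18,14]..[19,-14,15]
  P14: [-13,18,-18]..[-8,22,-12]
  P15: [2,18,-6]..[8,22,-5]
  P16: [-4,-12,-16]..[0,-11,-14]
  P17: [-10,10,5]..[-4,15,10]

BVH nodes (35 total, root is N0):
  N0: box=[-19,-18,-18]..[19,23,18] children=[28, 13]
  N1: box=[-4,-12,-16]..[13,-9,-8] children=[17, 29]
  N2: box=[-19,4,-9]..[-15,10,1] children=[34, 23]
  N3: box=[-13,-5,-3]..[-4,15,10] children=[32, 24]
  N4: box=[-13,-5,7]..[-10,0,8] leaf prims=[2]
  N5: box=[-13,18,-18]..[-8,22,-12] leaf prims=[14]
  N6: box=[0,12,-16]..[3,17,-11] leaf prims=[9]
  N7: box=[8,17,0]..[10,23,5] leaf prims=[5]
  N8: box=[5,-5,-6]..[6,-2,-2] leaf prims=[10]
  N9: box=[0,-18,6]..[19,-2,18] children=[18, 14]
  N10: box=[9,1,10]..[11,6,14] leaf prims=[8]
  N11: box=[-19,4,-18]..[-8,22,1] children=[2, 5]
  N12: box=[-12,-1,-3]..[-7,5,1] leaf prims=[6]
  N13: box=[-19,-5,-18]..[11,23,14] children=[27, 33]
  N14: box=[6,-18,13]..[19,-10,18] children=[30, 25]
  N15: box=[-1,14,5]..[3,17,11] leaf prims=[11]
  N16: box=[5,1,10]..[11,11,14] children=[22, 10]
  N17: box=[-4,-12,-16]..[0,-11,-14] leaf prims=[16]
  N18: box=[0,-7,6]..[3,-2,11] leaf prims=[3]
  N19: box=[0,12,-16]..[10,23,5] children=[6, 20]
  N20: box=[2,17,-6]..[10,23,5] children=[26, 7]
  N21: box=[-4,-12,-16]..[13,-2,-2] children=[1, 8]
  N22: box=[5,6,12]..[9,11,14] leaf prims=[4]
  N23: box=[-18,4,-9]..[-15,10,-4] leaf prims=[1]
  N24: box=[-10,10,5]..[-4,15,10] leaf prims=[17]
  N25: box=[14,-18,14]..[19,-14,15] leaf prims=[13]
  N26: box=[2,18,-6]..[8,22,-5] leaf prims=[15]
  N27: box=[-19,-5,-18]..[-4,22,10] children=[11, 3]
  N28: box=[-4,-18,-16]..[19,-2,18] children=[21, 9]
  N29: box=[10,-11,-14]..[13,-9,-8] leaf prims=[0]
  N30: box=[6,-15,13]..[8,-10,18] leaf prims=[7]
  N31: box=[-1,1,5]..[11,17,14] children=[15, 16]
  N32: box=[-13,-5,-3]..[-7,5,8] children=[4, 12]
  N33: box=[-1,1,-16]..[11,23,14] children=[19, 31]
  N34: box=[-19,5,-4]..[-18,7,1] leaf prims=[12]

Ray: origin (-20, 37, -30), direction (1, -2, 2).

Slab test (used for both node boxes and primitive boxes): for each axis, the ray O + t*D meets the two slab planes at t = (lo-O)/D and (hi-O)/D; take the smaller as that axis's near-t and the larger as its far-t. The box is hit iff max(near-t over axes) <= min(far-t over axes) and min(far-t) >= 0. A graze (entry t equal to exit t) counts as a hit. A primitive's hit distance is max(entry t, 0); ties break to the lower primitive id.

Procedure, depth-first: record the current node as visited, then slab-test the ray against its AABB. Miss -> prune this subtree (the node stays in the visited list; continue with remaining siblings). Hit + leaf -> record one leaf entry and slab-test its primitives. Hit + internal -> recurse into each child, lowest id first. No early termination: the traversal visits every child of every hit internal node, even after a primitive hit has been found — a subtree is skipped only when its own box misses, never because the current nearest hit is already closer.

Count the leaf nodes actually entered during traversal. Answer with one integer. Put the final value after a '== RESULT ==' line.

Traverse from the root:
N0 x:[1,39] y:[7,55/2] z:[6,24] -> hit [7,24], descend [13, 28]
  N13 x:[1,31] y:[7,21] z:[6,22] -> hit [7,21], descend [27, 33]
    N27 x:[1,16] y:[15/2,21] z:[6,20] -> hit [15/2,16], descend [3, 11]
      N3 x:[7,16] y:[11,21] z:[27/2,20] -> hit [27/2,16], descend [24, 32]
        N24 x:[10,16] y:[11,27/2] z:[35/2,20] -> miss, prune
        N32 x:[7,13] y:[16,21] z:[27/2,19] -> miss, prune
      N11 x:[1,12] y:[15/2,33/2] z:[6,31/2] -> hit [15/2,12], descend [2, 5]
        N2 x:[1,5] y:[27/2,33/2] z:[21/2,31/2] -> miss, prune
        N5 x:[7,12] y:[15/2,19/2] z:[6,9] -> hit [15/2,9] leaf, test {P14@t=15/2}
    N33 x:[19,31] y:[7,18] z:[7,22] -> miss, prune
  N28 x:[16,39] y:[39/2,55/2] z:[7,24] -> hit [39/2,24], descend [9, 21]
    N9 x:[20,39] y:[39/2,55/2] z:[18,24] -> hit [20,24], descend [14, 18]
      N14 x:[26,39] y:[47/2,55/2] z:[43/2,24] -> miss, prune
      N18 x:[20,23] y:[39/2,22] z:[18,41/2] -> hit [20,41/2] leaf, test {P3@t=20}
    N21 x:[16,33] y:[39/2,49/2] z:[7,14] -> miss, prune

Visited [0, 13, 27, 3, 24, 32, 11, 2, 5, 33, 28, 9, 14, 18, 21]. Tests: 15 box, 2 leaf. Nearest: P14.

== RESULT ==
2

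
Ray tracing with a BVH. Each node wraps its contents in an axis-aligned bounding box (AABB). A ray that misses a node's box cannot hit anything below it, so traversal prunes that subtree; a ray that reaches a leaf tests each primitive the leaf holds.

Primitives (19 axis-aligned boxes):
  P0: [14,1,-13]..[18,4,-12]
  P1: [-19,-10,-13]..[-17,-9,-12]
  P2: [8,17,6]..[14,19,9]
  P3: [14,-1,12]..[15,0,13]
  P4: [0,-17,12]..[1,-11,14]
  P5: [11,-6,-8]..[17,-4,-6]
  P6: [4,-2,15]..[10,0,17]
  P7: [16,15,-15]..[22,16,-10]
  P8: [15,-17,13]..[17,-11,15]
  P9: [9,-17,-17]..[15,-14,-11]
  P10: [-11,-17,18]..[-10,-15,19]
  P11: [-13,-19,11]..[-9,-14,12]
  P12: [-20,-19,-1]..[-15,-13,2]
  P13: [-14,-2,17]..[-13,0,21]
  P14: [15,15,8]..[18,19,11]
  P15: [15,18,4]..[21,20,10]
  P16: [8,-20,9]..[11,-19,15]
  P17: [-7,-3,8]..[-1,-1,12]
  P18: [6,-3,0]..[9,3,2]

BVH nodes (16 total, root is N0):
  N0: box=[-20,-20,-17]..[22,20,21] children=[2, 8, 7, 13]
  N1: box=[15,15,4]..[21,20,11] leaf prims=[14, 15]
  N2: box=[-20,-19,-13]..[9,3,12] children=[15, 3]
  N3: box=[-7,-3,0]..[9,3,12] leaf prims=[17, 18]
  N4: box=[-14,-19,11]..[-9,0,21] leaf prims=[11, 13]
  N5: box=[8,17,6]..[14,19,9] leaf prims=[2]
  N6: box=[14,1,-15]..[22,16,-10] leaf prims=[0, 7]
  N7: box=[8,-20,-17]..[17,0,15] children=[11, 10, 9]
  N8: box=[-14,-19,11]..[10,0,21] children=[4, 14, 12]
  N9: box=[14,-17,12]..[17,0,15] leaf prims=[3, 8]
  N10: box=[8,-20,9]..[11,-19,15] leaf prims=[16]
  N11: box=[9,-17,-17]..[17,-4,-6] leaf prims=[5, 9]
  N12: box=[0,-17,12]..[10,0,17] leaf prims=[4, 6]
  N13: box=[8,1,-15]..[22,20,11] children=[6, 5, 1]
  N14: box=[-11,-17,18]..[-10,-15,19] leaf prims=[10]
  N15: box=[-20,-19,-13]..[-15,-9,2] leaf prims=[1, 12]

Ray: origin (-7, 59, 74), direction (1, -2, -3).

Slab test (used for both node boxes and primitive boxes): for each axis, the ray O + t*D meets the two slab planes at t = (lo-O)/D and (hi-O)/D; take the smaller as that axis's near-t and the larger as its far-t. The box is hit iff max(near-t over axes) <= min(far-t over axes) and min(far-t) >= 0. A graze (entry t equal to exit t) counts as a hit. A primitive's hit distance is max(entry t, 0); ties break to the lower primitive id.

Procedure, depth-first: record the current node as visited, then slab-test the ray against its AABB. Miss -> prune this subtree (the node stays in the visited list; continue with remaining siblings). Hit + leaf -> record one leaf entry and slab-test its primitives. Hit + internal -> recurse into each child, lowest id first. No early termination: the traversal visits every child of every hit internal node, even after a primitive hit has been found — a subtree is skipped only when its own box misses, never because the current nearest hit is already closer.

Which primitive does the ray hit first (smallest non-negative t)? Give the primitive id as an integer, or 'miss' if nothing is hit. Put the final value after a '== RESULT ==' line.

Traverse from the root:
N0 x:[-13,29] y:[39/2,79/2] z:[53/3,91/3] -> hit [39/2,29], descend [2, 7, 8, 13]
  N2 x:[-13,16] y:[28,39] z:[62/3,29] -> miss, prune
  N7 x:[15,24] y:[59/2,79/2] z:[59/3,91/3] -> miss, prune
  N8 x:[-7,17] y:[59/2,39] z:[53/3,21] -> miss, prune
  N13 x:[15,29] y:[39/2,29] z:[21,89/3] -> hit [21,29], descend [1, 5, 6]
    N1 x:[22,28] y:[39/2,22] z:[21,70/3] -> hit [22,22] leaf, test {P14@t=22, P15(miss)}
    N5 x:[15,21] y:[20,21] z:[65/3,68/3] -> miss, prune
    N6 x:[21,29] y:[43/2,29] z:[28,89/3] -> hit [28,29] leaf, test {P0(miss), P7(miss)}

8 AABB tests over nodes [0, 2, 7, 8, 13, 1, 5, 6]; 2 leaves entered; closest P14.

== RESULT ==
14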